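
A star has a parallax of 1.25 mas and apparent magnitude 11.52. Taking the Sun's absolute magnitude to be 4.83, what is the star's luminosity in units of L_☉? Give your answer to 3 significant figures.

L/L_☉ ≈ 13.5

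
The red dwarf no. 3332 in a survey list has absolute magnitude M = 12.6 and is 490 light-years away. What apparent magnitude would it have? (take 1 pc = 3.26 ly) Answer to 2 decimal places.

m ≈ 18.48

d = 490 ly / 3.26 = 150.3 pc
m = M + 5 log₁₀ d − 5 = 12.6 + 5·2.1770 − 5 = 18.485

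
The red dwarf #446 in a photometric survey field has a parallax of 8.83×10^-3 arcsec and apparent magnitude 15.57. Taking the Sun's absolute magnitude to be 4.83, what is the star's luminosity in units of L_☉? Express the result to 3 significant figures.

L/L_☉ ≈ 6.49×10^-3

d = 1/p = 1/8.83×10^-3″ = 113.3 pc
M = m − 5 log₁₀ d + 5 = 15.57 − 5·2.0540 + 5 = 10.300
M − M_☉ = 10.300 − 4.83 = 5.470
L/L_☉ = 10^(−0.4 × 5.470) = 6.488×10^-3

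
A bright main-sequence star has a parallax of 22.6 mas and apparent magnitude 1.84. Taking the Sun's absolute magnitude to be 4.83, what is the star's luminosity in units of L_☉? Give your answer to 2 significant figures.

L/L_☉ ≈ 310

d = 1/p = 1000/22.6 mas = 44.25 pc
M = m − 5 log₁₀ d + 5 = 1.84 − 5·1.6459 + 5 = -1.389
M − M_☉ = -1.389 − 4.83 = -6.219
L/L_☉ = 10^(−0.4 × -6.219) = 307.5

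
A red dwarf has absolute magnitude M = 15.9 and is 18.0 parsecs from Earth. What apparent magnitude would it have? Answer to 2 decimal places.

m = M + 5 log₁₀ d − 5 = 15.9 + 5·1.2553 − 5 = 17.176

m ≈ 17.18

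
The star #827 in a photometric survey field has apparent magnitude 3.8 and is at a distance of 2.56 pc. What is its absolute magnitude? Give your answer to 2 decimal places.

M ≈ 6.76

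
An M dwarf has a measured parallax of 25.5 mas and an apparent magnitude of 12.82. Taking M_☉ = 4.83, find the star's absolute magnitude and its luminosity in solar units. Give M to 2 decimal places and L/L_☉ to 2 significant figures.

M ≈ 9.85; L/L_☉ ≈ 9.8×10^-3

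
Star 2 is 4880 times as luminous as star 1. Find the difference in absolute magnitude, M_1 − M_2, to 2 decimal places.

Pogson: ΔM = −2.5 log₁₀(ratio) = −2.5 log₁₀(4880) = −2.5 × 3.6884 = -9.221
Star 2 is brighter so has the smaller magnitude: M_1 − M_2 is positive.

M_1 − M_2 ≈ 9.22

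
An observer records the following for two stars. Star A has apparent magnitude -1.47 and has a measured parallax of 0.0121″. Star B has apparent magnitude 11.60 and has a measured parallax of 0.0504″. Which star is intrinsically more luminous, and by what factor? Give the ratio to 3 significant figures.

Star A is more luminous, by a factor of 2.93×10^6.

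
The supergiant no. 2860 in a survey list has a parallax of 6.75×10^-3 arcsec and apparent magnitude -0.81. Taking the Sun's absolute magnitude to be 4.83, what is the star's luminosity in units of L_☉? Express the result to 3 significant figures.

L/L_☉ ≈ 39600

d = 1/p = 1/6.75×10^-3″ = 148.1 pc
M = m − 5 log₁₀ d + 5 = -0.81 − 5·2.1707 + 5 = -6.663
M − M_☉ = -6.663 − 4.83 = -11.493
L/L_☉ = 10^(−0.4 × -11.493) = 39570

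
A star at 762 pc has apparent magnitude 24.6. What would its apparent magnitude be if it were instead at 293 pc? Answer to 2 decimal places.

Flux ∝ 1/d², so Δm = 5 log₁₀(d₂/d₁) = 5 log₁₀(293/762) = -2.075
m₂ = m₁ + Δm = 24.6 + (-2.075) = 22.525

m ≈ 22.52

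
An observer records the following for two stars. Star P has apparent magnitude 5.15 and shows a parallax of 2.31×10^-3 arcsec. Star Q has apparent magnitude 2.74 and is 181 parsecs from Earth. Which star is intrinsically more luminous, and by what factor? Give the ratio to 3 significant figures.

Star Q is more luminous, by a factor of 1.61.

Star P: d = 1/p = 1/2.31×10^-3″ = 432.9 pc
Star P: M = m − 5 log₁₀ d + 5 = 5.15 − 5·2.6364 + 5 = -3.032
Star Q: M = m − 5 log₁₀ d + 5 = 2.74 − 5·2.2577 + 5 = -3.548
ΔM = M_P − M_Q = -3.032 − (-3.548) = 0.516; smaller M is more luminous → Star Q.
L ratio = 10^(0.4 |ΔM|) = 10^0.207 = 1.609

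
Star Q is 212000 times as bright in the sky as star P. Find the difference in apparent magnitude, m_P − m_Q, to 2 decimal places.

Pogson: Δm = −2.5 log₁₀(ratio) = −2.5 log₁₀(212000) = −2.5 × 5.3263 = -13.316
Star Q is brighter so has the smaller magnitude: m_P − m_Q is positive.

m_P − m_Q ≈ 13.32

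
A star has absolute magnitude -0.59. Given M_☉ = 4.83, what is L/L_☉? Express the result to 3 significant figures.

L/L_☉ ≈ 147

M − M_☉ = -0.59 − 4.83 = -5.420
L/L_☉ = 10^(−0.4 (M − M_☉)) = 10^2.168 = 147.2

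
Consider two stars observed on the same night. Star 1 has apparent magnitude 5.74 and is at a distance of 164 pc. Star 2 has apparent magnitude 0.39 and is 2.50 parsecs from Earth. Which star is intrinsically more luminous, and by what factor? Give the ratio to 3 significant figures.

Star 1 is more luminous, by a factor of 31.2.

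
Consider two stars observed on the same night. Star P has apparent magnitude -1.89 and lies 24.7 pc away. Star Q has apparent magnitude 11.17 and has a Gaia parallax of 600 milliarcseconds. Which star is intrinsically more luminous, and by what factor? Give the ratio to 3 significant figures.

Star P is more luminous, by a factor of 3.68×10^7.

Star P: M = m − 5 log₁₀ d + 5 = -1.89 − 5·1.3927 + 5 = -3.853
Star Q: p = 600 mas = 0.600″ → d = 1/p = 1.667 pc
Star Q: M = m − 5 log₁₀ d + 5 = 11.17 − 5·0.2218 + 5 = 15.061
ΔM = M_P − M_Q = -3.853 − (15.061) = -18.914; smaller M is more luminous → Star P.
L ratio = 10^(0.4 |ΔM|) = 10^7.566 = 3.679×10^7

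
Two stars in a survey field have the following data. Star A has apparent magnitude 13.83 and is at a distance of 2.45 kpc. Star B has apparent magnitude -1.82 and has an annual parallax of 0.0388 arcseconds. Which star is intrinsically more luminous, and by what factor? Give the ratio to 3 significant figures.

Star B is more luminous, by a factor of 201.

Star A: d = 2.45 kpc = 2450 pc
Star A: M = m − 5 log₁₀ d + 5 = 13.83 − 5·3.3892 + 5 = 1.884
Star B: d = 1/p = 1/0.0388″ = 25.77 pc
Star B: M = m − 5 log₁₀ d + 5 = -1.82 − 5·1.4112 + 5 = -3.876
ΔM = M_A − M_B = 1.884 − (-3.876) = 5.760; smaller M is more luminous → Star B.
L ratio = 10^(0.4 |ΔM|) = 10^2.304 = 201.4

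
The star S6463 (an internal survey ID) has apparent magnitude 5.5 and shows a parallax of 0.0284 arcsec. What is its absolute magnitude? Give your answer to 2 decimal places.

d = 1/p = 1/0.0284″ = 35.21 pc
5 log₁₀(d/10 pc) = 5 log₁₀(35.21) − 5 = 2.733
M = m − 5 log₁₀(d/10) = 5.5 − 2.733 = 2.767

M ≈ 2.77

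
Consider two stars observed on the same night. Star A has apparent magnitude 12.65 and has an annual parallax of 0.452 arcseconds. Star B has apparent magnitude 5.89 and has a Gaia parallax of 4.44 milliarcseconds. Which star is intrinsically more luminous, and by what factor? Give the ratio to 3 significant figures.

Star B is more luminous, by a factor of 5.24×10^6.

Star A: d = 1/p = 1/0.452″ = 2.212 pc
Star A: M = m − 5 log₁₀ d + 5 = 12.65 − 5·0.3449 + 5 = 15.926
Star B: p = 4.44 mas = 4.44×10^-3″ → d = 1/p = 225.2 pc
Star B: M = m − 5 log₁₀ d + 5 = 5.89 − 5·2.3526 + 5 = -0.873
ΔM = M_A − M_B = 15.926 − (-0.873) = 16.799; smaller M is more luminous → Star B.
L ratio = 10^(0.4 |ΔM|) = 10^6.720 = 5.242×10^6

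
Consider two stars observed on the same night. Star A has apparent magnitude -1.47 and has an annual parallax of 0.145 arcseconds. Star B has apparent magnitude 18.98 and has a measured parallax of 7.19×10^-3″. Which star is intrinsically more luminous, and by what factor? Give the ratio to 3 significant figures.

Star A: d = 1/p = 1/0.145″ = 6.897 pc
Star A: M = m − 5 log₁₀ d + 5 = -1.47 − 5·0.8386 + 5 = -0.663
Star B: d = 1/p = 1/7.19×10^-3″ = 139.1 pc
Star B: M = m − 5 log₁₀ d + 5 = 18.98 − 5·2.1433 + 5 = 13.264
ΔM = M_A − M_B = -0.663 − (13.264) = -13.927; smaller M is more luminous → Star A.
L ratio = 10^(0.4 |ΔM|) = 10^5.571 = 372200

Star A is more luminous, by a factor of 372000.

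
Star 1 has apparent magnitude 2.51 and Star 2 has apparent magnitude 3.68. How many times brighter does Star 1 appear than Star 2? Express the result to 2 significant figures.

Magnitude difference = -1.17
Flux ratio = 10^(−0.4 Δm) = 10^(−0.4 × -1.17) = 10^0.468 = 2.938

2.9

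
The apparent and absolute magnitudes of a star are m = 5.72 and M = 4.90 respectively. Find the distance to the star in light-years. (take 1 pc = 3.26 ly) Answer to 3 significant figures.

μ = m − M = 0.820
m − M = 5 log₁₀ d − 5
log₁₀ d = (m − M)/5 + 1 = 1.1640
d = 10^1.1640 = 14.59 pc
= 47.56 ly

d ≈ 47.6 ly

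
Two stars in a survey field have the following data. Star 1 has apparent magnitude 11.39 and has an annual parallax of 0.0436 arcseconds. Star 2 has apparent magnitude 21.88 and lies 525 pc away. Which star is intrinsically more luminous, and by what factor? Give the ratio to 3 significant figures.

Star 1 is more luminous, by a factor of 30.0.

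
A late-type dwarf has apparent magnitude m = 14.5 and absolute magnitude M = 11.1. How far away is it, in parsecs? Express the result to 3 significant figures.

Distance modulus: m − M = 14.5 − (11.1) = 3.400
m − M = 5 log₁₀ d − 5
log₁₀ d = (m − M)/5 + 1 = 1.6800
d = 10^1.6800 = 47.86 pc

d ≈ 47.9 pc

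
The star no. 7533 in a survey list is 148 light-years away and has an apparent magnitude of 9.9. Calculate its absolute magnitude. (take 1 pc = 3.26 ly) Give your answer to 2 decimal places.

M ≈ 6.61

d = 148 ly / 3.26 = 45.40 pc
5 log₁₀(d/10 pc) = 5 log₁₀(45.40) − 5 = 3.285
M = m − 5 log₁₀(d/10) = 9.9 − 3.285 = 6.615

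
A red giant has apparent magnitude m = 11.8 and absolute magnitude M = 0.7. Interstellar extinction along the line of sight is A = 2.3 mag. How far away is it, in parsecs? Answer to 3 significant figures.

d ≈ 575 pc

m − M = 5 log₁₀(d/10 pc) + A  ⇒  11.8 − (0.7) − 2.3 = 5 log₁₀(d/10)
8.800 = 5 log₁₀(d/10)
log₁₀ d = (m − M − A)/5 + 1 = 2.7600
d = 10^2.7600 = 575.4 pc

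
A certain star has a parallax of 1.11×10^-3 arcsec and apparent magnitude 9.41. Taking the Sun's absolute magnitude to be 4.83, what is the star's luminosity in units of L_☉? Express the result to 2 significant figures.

L/L_☉ ≈ 120

d = 1/p = 1/1.11×10^-3″ = 900.9 pc
M = m − 5 log₁₀ d + 5 = 9.41 − 5·2.9547 + 5 = -0.363
M − M_☉ = -0.363 − 4.83 = -5.193
L/L_☉ = 10^(−0.4 × -5.193) = 119.5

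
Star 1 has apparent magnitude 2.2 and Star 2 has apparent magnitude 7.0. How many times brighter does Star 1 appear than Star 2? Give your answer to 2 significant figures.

Magnitude difference = -4.8
Flux ratio = 10^(−0.4 Δm) = 10^(−0.4 × -4.8) = 10^1.920 = 83.18

83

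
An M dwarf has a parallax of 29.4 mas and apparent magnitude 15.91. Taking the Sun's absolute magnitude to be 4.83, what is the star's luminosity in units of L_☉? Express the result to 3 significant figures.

d = 1/p = 1000/29.4 mas = 34.01 pc
M = m − 5 log₁₀ d + 5 = 15.91 − 5·1.5317 + 5 = 13.252
M − M_☉ = 13.252 − 4.83 = 8.422
L/L_☉ = 10^(−0.4 × 8.422) = 4.279×10^-4

L/L_☉ ≈ 4.28×10^-4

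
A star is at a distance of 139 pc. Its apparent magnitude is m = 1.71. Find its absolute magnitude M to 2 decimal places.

5 log₁₀(d/10 pc) = 5 log₁₀(139.0) − 5 = 5.715
M = m − 5 log₁₀(d/10) = 1.71 − 5.715 = -4.005

M ≈ -4.01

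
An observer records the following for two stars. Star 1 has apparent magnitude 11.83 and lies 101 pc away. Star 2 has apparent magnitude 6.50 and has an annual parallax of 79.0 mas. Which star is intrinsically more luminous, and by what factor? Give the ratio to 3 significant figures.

Star 1: M = m − 5 log₁₀ d + 5 = 11.83 − 5·2.0043 + 5 = 6.808
Star 2: p = 79.0 mas = 0.0790″ → d = 1/p = 12.66 pc
Star 2: M = m − 5 log₁₀ d + 5 = 6.50 − 5·1.1024 + 5 = 5.988
ΔM = M_1 − M_2 = 6.808 − (5.988) = 0.820; smaller M is more luminous → Star 2.
L ratio = 10^(0.4 |ΔM|) = 10^0.328 = 2.129

Star 2 is more luminous, by a factor of 2.13.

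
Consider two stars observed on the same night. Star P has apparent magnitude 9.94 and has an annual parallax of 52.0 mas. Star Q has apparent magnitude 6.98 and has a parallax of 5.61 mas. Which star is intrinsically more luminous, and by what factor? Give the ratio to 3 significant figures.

Star Q is more luminous, by a factor of 1310.

Star P: p = 52.0 mas = 0.0520″ → d = 1/p = 19.23 pc
Star P: M = m − 5 log₁₀ d + 5 = 9.94 − 5·1.2840 + 5 = 8.520
Star Q: p = 5.61 mas = 5.61×10^-3″ → d = 1/p = 178.3 pc
Star Q: M = m − 5 log₁₀ d + 5 = 6.98 − 5·2.2510 + 5 = 0.725
ΔM = M_P − M_Q = 8.520 − (0.725) = 7.795; smaller M is more luminous → Star Q.
L ratio = 10^(0.4 |ΔM|) = 10^3.118 = 1312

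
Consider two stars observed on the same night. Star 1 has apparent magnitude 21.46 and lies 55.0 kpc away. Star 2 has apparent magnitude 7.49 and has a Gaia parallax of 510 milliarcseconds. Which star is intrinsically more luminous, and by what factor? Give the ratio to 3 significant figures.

Star 1 is more luminous, by a factor of 2030.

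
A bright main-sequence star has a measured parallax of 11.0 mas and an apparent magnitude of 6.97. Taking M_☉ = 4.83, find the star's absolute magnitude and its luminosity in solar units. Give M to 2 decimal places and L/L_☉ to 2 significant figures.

M ≈ 2.18; L/L_☉ ≈ 12

d = 1/p = 1000/11.0 mas = 90.91 pc
M = m − 5 log₁₀ d + 5 = 6.97 − 5·1.9586 + 5 = 2.177
M − M_☉ = 2.177 − 4.83 = -2.653
L/L_☉ = 10^(−0.4 × -2.653) = 11.51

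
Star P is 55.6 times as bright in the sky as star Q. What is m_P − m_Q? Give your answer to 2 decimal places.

Pogson: Δm = −2.5 log₁₀(ratio) = −2.5 log₁₀(55.6) = −2.5 × 1.7451 = -4.363
Star P is brighter, so it has the smaller magnitude: the difference is negative.

m_P − m_Q ≈ -4.36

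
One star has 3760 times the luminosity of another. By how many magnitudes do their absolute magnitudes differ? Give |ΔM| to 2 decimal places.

|ΔM| ≈ 8.94

Pogson: ΔM = −2.5 log₁₀(ratio) = −2.5 log₁₀(3760) = −2.5 × 3.5752 = -8.938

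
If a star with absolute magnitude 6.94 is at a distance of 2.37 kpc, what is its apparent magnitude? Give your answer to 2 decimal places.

m ≈ 18.81

d = 2.37 kpc = 2370 pc
m = M + 5 log₁₀ d − 5 = 6.94 + 5·3.3747 − 5 = 18.814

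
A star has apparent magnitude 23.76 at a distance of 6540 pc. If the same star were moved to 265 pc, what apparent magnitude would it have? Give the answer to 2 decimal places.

Flux ∝ 1/d², so Δm = 5 log₁₀(d₂/d₁) = 5 log₁₀(265/6540) = -6.962
m₂ = m₁ + Δm = 23.76 + (-6.962) = 16.798

m ≈ 16.80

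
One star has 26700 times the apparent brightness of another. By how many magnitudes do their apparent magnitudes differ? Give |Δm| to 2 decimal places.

|Δm| ≈ 11.07

Pogson: Δm = −2.5 log₁₀(ratio) = −2.5 log₁₀(26700) = −2.5 × 4.4265 = -11.066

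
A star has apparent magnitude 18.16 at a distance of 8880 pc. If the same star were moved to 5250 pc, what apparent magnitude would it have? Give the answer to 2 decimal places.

m ≈ 17.02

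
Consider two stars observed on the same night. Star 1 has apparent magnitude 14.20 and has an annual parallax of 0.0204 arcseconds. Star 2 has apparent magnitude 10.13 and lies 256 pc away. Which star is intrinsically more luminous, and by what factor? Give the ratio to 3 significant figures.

Star 2 is more luminous, by a factor of 1160.

Star 1: d = 1/p = 1/0.0204″ = 49.02 pc
Star 1: M = m − 5 log₁₀ d + 5 = 14.20 − 5·1.6904 + 5 = 10.748
Star 2: M = m − 5 log₁₀ d + 5 = 10.13 − 5·2.4082 + 5 = 3.089
ΔM = M_1 − M_2 = 10.748 − (3.089) = 7.659; smaller M is more luminous → Star 2.
L ratio = 10^(0.4 |ΔM|) = 10^3.064 = 1158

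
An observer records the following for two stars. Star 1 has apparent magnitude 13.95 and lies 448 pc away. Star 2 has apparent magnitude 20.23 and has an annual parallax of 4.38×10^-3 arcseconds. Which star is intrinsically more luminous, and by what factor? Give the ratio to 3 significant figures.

Star 1: M = m − 5 log₁₀ d + 5 = 13.95 − 5·2.6513 + 5 = 5.694
Star 2: d = 1/p = 1/4.38×10^-3″ = 228.3 pc
Star 2: M = m − 5 log₁₀ d + 5 = 20.23 − 5·2.3585 + 5 = 13.437
ΔM = M_1 − M_2 = 5.694 − (13.437) = -7.744; smaller M is more luminous → Star 1.
L ratio = 10^(0.4 |ΔM|) = 10^3.098 = 1252

Star 1 is more luminous, by a factor of 1250.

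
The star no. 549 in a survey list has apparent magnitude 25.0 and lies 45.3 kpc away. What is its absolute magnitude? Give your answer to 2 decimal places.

d = 45.3 kpc = 45300 pc
5 log₁₀(d/10 pc) = 5 log₁₀(45300) − 5 = 18.280
M = m − 5 log₁₀(d/10) = 25.0 − 18.280 = 6.720

M ≈ 6.72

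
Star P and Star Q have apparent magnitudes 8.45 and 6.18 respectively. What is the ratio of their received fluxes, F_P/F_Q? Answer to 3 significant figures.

Δm = 8.45 − (6.18) = 2.27
Flux ratio = 10^(−0.4 Δm) = 10^(−0.4 × 2.27) = 10^-0.908 = 0.1236

F_P/F_Q ≈ 0.124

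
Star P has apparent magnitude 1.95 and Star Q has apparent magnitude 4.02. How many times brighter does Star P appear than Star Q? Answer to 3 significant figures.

Magnitude difference = -2.07
Flux ratio = 10^(−0.4 Δm) = 10^(−0.4 × -2.07) = 10^0.828 = 6.730

6.73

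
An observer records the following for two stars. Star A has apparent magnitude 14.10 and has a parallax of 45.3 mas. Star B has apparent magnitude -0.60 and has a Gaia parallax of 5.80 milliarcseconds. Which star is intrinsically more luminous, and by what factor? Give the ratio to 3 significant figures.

Star A: p = 45.3 mas = 0.0453″ → d = 1/p = 22.08 pc
Star A: M = m − 5 log₁₀ d + 5 = 14.10 − 5·1.3439 + 5 = 12.380
Star B: p = 5.80 mas = 5.80×10^-3″ → d = 1/p = 172.4 pc
Star B: M = m − 5 log₁₀ d + 5 = -0.60 − 5·2.2366 + 5 = -6.783
ΔM = M_A − M_B = 12.380 − (-6.783) = 19.163; smaller M is more luminous → Star B.
L ratio = 10^(0.4 |ΔM|) = 10^7.665 = 4.627×10^7

Star B is more luminous, by a factor of 4.63×10^7.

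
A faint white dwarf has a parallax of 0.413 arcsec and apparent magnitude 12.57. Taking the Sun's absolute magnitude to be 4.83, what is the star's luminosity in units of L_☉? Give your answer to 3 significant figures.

L/L_☉ ≈ 4.70×10^-5

d = 1/p = 1/0.413″ = 2.421 pc
M = m − 5 log₁₀ d + 5 = 12.57 − 5·0.3840 + 5 = 15.650
M − M_☉ = 15.650 − 4.83 = 10.820
L/L_☉ = 10^(−0.4 × 10.820) = 4.700×10^-5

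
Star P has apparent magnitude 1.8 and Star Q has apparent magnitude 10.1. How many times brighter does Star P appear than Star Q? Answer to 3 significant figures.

2090

Δm = 1.8 − (10.1) = -8.3
Flux ratio = 10^(−0.4 Δm) = 10^(−0.4 × -8.3) = 10^3.320 = 2089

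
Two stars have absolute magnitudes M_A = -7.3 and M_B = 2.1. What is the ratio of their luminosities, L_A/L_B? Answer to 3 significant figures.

ΔM = M_A − M_B = -9.4
L_A/L_B = 10^(−0.4 ΔM) = 10^3.760 = 5754

L_A/L_B ≈ 5750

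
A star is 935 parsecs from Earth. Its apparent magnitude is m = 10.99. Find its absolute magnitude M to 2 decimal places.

M ≈ 1.14

5 log₁₀(d/10 pc) = 5 log₁₀(935.0) − 5 = 9.854
M = m − 5 log₁₀(d/10) = 10.99 − 9.854 = 1.136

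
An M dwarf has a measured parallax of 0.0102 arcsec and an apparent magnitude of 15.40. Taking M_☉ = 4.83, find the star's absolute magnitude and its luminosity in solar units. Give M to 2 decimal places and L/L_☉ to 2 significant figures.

M ≈ 10.44; L/L_☉ ≈ 5.7×10^-3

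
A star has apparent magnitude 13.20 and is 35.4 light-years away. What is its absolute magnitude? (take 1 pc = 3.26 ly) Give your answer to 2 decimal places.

M ≈ 13.02

d = 35.4 ly / 3.26 = 10.86 pc
5 log₁₀(d/10 pc) = 5 log₁₀(10.86) − 5 = 0.179
M = m − 5 log₁₀(d/10) = 13.20 − 0.179 = 13.021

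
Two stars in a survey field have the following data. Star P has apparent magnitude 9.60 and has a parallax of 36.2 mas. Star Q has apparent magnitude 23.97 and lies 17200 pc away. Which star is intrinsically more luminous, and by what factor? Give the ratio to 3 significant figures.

Star P: p = 36.2 mas = 0.0362″ → d = 1/p = 27.62 pc
Star P: M = m − 5 log₁₀ d + 5 = 9.60 − 5·1.4413 + 5 = 7.394
Star Q: M = m − 5 log₁₀ d + 5 = 23.97 − 5·4.2355 + 5 = 7.792
ΔM = M_P − M_Q = 7.394 − (7.792) = -0.399; smaller M is more luminous → Star P.
L ratio = 10^(0.4 |ΔM|) = 10^0.160 = 1.444

Star P is more luminous, by a factor of 1.44.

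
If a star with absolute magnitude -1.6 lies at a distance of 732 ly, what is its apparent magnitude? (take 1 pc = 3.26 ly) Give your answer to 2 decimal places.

m ≈ 5.16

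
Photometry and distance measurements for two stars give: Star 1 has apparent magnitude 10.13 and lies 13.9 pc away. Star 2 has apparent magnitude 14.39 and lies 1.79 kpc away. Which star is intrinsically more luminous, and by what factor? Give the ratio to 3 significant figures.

Star 1: M = m − 5 log₁₀ d + 5 = 10.13 − 5·1.1430 + 5 = 9.415
Star 2: d = 1.79 kpc = 1790 pc
Star 2: M = m − 5 log₁₀ d + 5 = 14.39 − 5·3.2529 + 5 = 3.126
ΔM = M_1 − M_2 = 9.415 − (3.126) = 6.289; smaller M is more luminous → Star 2.
L ratio = 10^(0.4 |ΔM|) = 10^2.516 = 327.9

Star 2 is more luminous, by a factor of 328.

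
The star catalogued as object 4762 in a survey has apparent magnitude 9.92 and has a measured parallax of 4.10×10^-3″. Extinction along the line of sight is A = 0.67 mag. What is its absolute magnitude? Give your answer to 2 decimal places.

d = 1/p = 1/4.10×10^-3″ = 243.9 pc
5 log₁₀(d/10 pc) = 5 log₁₀(243.9) − 5 = 6.936
M = m − 5 log₁₀(d/10) − A = 9.92 − 6.936 − 0.67 = 2.314

M ≈ 2.31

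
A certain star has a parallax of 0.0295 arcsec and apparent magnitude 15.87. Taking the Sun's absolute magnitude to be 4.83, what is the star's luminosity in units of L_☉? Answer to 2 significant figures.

d = 1/p = 1/0.0295″ = 33.90 pc
M = m − 5 log₁₀ d + 5 = 15.87 − 5·1.5302 + 5 = 13.219
M − M_☉ = 13.219 − 4.83 = 8.389
L/L_☉ = 10^(−0.4 × 8.389) = 4.409×10^-4

L/L_☉ ≈ 4.4×10^-4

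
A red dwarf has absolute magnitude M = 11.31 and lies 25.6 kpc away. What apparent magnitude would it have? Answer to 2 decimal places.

d = 25.6 kpc = 25600 pc
m = M + 5 log₁₀ d − 5 = 11.31 + 5·4.4082 − 5 = 28.351

m ≈ 28.35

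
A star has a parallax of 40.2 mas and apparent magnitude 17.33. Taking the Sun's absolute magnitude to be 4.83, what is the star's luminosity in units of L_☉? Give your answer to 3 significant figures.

d = 1/p = 1000/40.2 mas = 24.88 pc
M = m − 5 log₁₀ d + 5 = 17.33 − 5·1.3958 + 5 = 15.351
M − M_☉ = 15.351 − 4.83 = 10.521
L/L_☉ = 10^(−0.4 × 10.521) = 6.188×10^-5

L/L_☉ ≈ 6.19×10^-5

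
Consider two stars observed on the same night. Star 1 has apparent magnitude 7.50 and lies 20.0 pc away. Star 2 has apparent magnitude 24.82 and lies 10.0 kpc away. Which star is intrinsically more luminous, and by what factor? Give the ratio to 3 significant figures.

Star 1: M = m − 5 log₁₀ d + 5 = 7.50 − 5·1.3010 + 5 = 5.995
Star 2: d = 10.0 kpc = 10000 pc
Star 2: M = m − 5 log₁₀ d + 5 = 24.82 − 5·4.0000 + 5 = 9.820
ΔM = M_1 − M_2 = 5.995 − (9.820) = -3.825; smaller M is more luminous → Star 1.
L ratio = 10^(0.4 |ΔM|) = 10^1.530 = 33.89

Star 1 is more luminous, by a factor of 33.9.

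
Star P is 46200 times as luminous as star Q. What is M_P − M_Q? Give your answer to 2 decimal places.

M_P − M_Q ≈ -11.66

Pogson: ΔM = −2.5 log₁₀(ratio) = −2.5 log₁₀(46200) = −2.5 × 4.6646 = -11.662
Star P is brighter, so it has the smaller magnitude: the difference is negative.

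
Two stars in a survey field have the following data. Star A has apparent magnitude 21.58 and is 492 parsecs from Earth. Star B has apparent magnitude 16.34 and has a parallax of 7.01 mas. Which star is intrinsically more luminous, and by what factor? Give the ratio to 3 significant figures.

Star A: M = m − 5 log₁₀ d + 5 = 21.58 − 5·2.6920 + 5 = 13.120
Star B: p = 7.01 mas = 7.01×10^-3″ → d = 1/p = 142.7 pc
Star B: M = m − 5 log₁₀ d + 5 = 16.34 − 5·2.1543 + 5 = 10.569
ΔM = M_A − M_B = 13.120 − (10.569) = 2.552; smaller M is more luminous → Star B.
L ratio = 10^(0.4 |ΔM|) = 10^1.021 = 10.49

Star B is more luminous, by a factor of 10.5.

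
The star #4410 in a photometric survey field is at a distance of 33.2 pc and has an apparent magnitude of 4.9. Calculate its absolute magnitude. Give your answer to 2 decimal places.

M ≈ 2.29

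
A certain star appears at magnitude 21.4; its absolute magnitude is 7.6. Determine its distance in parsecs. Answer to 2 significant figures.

d ≈ 5800 pc

Distance modulus: m − M = 21.4 − (7.6) = 13.800
m − M = 5 log₁₀ d − 5
log₁₀ d = (m − M)/5 + 1 = 3.7600
d = 10^3.7600 = 5754 pc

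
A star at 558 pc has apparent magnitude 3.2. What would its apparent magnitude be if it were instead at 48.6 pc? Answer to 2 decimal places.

Flux ∝ 1/d², so Δm = 5 log₁₀(d₂/d₁) = 5 log₁₀(48.6/558) = -5.300
m₂ = m₁ + Δm = 3.2 + (-5.300) = -2.100

m ≈ -2.10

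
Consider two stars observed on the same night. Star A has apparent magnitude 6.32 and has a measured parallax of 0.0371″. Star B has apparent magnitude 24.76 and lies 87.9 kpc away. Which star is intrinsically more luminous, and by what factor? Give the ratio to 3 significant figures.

Star A is more luminous, by a factor of 2.23.

Star A: d = 1/p = 1/0.0371″ = 26.95 pc
Star A: M = m − 5 log₁₀ d + 5 = 6.32 − 5·1.4306 + 5 = 4.167
Star B: d = 87.9 kpc = 87900 pc
Star B: M = m − 5 log₁₀ d + 5 = 24.76 − 5·4.9440 + 5 = 5.040
ΔM = M_A − M_B = 4.167 − (5.040) = -0.873; smaller M is more luminous → Star A.
L ratio = 10^(0.4 |ΔM|) = 10^0.349 = 2.235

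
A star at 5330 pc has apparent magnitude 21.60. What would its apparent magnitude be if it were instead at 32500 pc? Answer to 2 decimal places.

Flux ∝ 1/d², so Δm = 5 log₁₀(d₂/d₁) = 5 log₁₀(32500/5330) = 3.926
m₂ = m₁ + Δm = 21.60 + (3.926) = 25.526

m ≈ 25.53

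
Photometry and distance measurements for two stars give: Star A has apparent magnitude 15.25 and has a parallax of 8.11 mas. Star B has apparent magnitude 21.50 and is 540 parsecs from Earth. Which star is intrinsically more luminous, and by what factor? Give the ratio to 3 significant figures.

Star A: p = 8.11 mas = 8.11×10^-3″ → d = 1/p = 123.3 pc
Star A: M = m − 5 log₁₀ d + 5 = 15.25 − 5·2.0910 + 5 = 9.795
Star B: M = m − 5 log₁₀ d + 5 = 21.50 − 5·2.7324 + 5 = 12.838
ΔM = M_A − M_B = 9.795 − (12.838) = -3.043; smaller M is more luminous → Star A.
L ratio = 10^(0.4 |ΔM|) = 10^1.217 = 16.49

Star A is more luminous, by a factor of 16.5.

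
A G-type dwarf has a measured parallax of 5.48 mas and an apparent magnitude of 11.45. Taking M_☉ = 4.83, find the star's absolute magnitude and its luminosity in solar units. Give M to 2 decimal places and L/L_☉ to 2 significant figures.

M ≈ 5.14; L/L_☉ ≈ 0.75

d = 1/p = 1000/5.48 mas = 182.5 pc
M = m − 5 log₁₀ d + 5 = 11.45 − 5·2.2612 + 5 = 5.144
M − M_☉ = 5.144 − 4.83 = 0.314
L/L_☉ = 10^(−0.4 × 0.314) = 0.7489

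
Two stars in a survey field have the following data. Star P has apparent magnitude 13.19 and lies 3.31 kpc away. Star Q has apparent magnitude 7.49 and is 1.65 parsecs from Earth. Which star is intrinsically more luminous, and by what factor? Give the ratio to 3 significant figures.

Star P is more luminous, by a factor of 21100.

Star P: d = 3.31 kpc = 3310 pc
Star P: M = m − 5 log₁₀ d + 5 = 13.19 − 5·3.5198 + 5 = 0.591
Star Q: M = m − 5 log₁₀ d + 5 = 7.49 − 5·0.2175 + 5 = 11.403
ΔM = M_P − M_Q = 0.591 − (11.403) = -10.812; smaller M is more luminous → Star P.
L ratio = 10^(0.4 |ΔM|) = 10^4.325 = 21120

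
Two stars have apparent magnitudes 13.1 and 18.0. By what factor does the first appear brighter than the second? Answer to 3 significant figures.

Δm = 13.1 − (18.0) = -4.9
Flux ratio = 10^(−0.4 Δm) = 10^(−0.4 × -4.9) = 10^1.960 = 91.20

91.2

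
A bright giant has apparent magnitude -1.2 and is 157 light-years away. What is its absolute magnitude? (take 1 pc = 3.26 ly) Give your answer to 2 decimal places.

M ≈ -4.61

d = 157 ly / 3.26 = 48.16 pc
5 log₁₀(d/10 pc) = 5 log₁₀(48.16) − 5 = 3.413
M = m − 5 log₁₀(d/10) = -1.2 − 3.413 = -4.613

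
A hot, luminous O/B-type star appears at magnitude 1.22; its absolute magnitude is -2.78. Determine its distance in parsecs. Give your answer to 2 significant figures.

d ≈ 63 pc

μ = m − M = 4.000
m − M = 5 log₁₀ d − 5
log₁₀ d = (m − M)/5 + 1 = 1.8000
d = 10^1.8000 = 63.10 pc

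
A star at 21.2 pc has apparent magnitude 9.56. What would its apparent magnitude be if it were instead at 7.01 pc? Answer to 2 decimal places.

m ≈ 7.16

Flux ∝ 1/d², so Δm = 5 log₁₀(d₂/d₁) = 5 log₁₀(7.01/21.2) = -2.403
m₂ = m₁ + Δm = 9.56 + (-2.403) = 7.157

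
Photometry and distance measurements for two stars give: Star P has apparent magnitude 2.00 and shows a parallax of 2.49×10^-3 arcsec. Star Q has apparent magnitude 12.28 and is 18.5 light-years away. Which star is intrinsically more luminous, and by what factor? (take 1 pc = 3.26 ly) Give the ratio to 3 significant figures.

Star P is more luminous, by a factor of 6.48×10^7.

Star P: d = 1/p = 1/2.49×10^-3″ = 401.6 pc
Star P: M = m − 5 log₁₀ d + 5 = 2.00 − 5·2.6038 + 5 = -6.019
Star Q: d = 18.5 ly / 3.26 = 5.675 pc
Star Q: M = m − 5 log₁₀ d + 5 = 12.28 − 5·0.7540 + 5 = 13.510
ΔM = M_P − M_Q = -6.019 − (13.510) = -19.529; smaller M is more luminous → Star P.
L ratio = 10^(0.4 |ΔM|) = 10^7.812 = 6.482×10^7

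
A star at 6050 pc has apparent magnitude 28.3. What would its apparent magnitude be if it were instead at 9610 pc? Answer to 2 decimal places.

Flux ∝ 1/d², so Δm = 5 log₁₀(d₂/d₁) = 5 log₁₀(9610/6050) = 1.005
m₂ = m₁ + Δm = 28.3 + (1.005) = 29.305

m ≈ 29.30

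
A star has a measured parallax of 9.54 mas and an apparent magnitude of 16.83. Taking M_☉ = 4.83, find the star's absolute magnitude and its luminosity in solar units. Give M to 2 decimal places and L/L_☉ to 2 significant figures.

M ≈ 11.73; L/L_☉ ≈ 1.7×10^-3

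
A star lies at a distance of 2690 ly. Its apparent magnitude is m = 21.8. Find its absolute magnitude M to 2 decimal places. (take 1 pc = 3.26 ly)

M ≈ 12.22

d = 2690 ly / 3.26 = 825.2 pc
5 log₁₀(d/10 pc) = 5 log₁₀(825.2) − 5 = 9.583
M = m − 5 log₁₀(d/10) = 21.8 − 9.583 = 12.217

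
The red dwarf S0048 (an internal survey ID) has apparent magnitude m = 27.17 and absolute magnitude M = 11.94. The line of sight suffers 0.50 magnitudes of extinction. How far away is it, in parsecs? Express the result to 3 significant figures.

d ≈ 8830 pc

m − M = 5 log₁₀(d/10 pc) + A  ⇒  27.17 − (11.94) − 0.50 = 5 log₁₀(d/10)
14.730 = 5 log₁₀(d/10)
log₁₀ d = (m − M − A)/5 + 1 = 3.9460
d = 10^3.9460 = 8831 pc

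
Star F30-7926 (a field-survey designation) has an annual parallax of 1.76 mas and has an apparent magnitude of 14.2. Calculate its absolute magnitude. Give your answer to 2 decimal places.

M ≈ 5.43

p = 1.76 mas = 1.76×10^-3″ → d = 1/p = 568.2 pc
5 log₁₀(d/10 pc) = 5 log₁₀(568.2) − 5 = 8.772
M = m − 5 log₁₀(d/10) = 14.2 − 8.772 = 5.428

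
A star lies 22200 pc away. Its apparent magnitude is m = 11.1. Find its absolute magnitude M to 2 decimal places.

5 log₁₀(d/10 pc) = 5 log₁₀(22200) − 5 = 16.732
M = m − 5 log₁₀(d/10) = 11.1 − 16.732 = -5.632

M ≈ -5.63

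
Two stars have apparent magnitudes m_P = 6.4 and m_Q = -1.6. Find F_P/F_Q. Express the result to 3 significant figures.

F_P/F_Q ≈ 6.31×10^-4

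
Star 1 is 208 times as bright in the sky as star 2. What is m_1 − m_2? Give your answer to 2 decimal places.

m_1 − m_2 ≈ -5.80

Pogson: Δm = −2.5 log₁₀(ratio) = −2.5 log₁₀(208) = −2.5 × 2.3181 = -5.795
Star 1 is brighter, so it has the smaller magnitude: the difference is negative.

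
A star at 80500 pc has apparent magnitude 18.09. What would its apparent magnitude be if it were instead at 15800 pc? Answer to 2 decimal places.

m ≈ 14.55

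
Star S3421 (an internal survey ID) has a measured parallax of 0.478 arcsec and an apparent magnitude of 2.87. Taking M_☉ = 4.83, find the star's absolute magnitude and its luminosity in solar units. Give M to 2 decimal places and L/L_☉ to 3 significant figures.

M ≈ 6.27; L/L_☉ ≈ 0.266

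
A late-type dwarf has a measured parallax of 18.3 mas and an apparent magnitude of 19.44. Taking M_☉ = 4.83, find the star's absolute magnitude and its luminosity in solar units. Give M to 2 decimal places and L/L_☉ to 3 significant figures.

d = 1/p = 1000/18.3 mas = 54.64 pc
M = m − 5 log₁₀ d + 5 = 19.44 − 5·1.7375 + 5 = 15.752
M − M_☉ = 15.752 − 4.83 = 10.922
L/L_☉ = 10^(−0.4 × 10.922) = 4.277×10^-5

M ≈ 15.75; L/L_☉ ≈ 4.28×10^-5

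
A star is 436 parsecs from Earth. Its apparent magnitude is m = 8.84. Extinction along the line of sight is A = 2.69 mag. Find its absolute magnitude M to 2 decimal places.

5 log₁₀(d/10 pc) = 5 log₁₀(436.0) − 5 = 8.197
M = m − 5 log₁₀(d/10) − A = 8.84 − 8.197 − 2.69 = -2.047

M ≈ -2.05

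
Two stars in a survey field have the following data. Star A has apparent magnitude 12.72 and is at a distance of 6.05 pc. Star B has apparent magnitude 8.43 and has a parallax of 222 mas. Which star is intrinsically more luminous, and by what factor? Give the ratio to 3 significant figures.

Star A: M = m − 5 log₁₀ d + 5 = 12.72 − 5·0.7818 + 5 = 13.811
Star B: p = 222 mas = 0.222″ → d = 1/p = 4.505 pc
Star B: M = m − 5 log₁₀ d + 5 = 8.43 − 5·0.6536 + 5 = 10.162
ΔM = M_A − M_B = 13.811 − (10.162) = 3.649; smaller M is more luminous → Star B.
L ratio = 10^(0.4 |ΔM|) = 10^1.460 = 28.83

Star B is more luminous, by a factor of 28.8.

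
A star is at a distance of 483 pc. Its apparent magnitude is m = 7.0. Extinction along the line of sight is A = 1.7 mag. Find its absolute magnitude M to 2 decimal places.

5 log₁₀(d/10 pc) = 5 log₁₀(483.0) − 5 = 8.420
M = m − 5 log₁₀(d/10) − A = 7.0 − 8.420 − 1.7 = -3.120

M ≈ -3.12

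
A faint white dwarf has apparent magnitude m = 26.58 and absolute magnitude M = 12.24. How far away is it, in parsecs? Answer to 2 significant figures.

μ = m − M = 14.340
m − M = 5 log₁₀ d − 5
log₁₀ d = (m − M)/5 + 1 = 3.8680
d = 10^3.8680 = 7379 pc

d ≈ 7400 pc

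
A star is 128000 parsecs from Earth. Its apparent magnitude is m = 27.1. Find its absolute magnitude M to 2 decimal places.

M ≈ 6.56

5 log₁₀(d/10 pc) = 5 log₁₀(128000) − 5 = 20.536
M = m − 5 log₁₀(d/10) = 27.1 − 20.536 = 6.564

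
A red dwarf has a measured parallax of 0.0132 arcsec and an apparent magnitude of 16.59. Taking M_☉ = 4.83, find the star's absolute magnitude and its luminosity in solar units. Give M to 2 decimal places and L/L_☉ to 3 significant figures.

M ≈ 12.19; L/L_☉ ≈ 1.13×10^-3

d = 1/p = 1/0.0132″ = 75.76 pc
M = m − 5 log₁₀ d + 5 = 16.59 − 5·1.8794 + 5 = 12.193
M − M_☉ = 12.193 − 4.83 = 7.363
L/L_☉ = 10^(−0.4 × 7.363) = 1.135×10^-3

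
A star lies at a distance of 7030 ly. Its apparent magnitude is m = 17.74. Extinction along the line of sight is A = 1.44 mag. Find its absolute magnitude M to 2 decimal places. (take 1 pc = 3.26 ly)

M ≈ 4.63

d = 7030 ly / 3.26 = 2156 pc
5 log₁₀(d/10 pc) = 5 log₁₀(2156) − 5 = 11.669
M = m − 5 log₁₀(d/10) − A = 17.74 − 11.669 − 1.44 = 4.631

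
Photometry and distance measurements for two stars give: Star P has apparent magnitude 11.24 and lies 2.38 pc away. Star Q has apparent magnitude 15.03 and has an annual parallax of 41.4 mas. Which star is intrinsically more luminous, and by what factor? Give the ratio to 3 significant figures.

Star Q is more luminous, by a factor of 3.14.

Star P: M = m − 5 log₁₀ d + 5 = 11.24 − 5·0.3766 + 5 = 14.357
Star Q: p = 41.4 mas = 0.0414″ → d = 1/p = 24.15 pc
Star Q: M = m − 5 log₁₀ d + 5 = 15.03 − 5·1.3830 + 5 = 13.115
ΔM = M_P − M_Q = 14.357 − (13.115) = 1.242; smaller M is more luminous → Star Q.
L ratio = 10^(0.4 |ΔM|) = 10^0.497 = 3.139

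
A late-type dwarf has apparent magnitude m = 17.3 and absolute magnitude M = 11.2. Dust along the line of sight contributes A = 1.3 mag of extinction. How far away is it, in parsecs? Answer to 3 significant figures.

d ≈ 91.2 pc

m − M = 5 log₁₀(d/10 pc) + A  ⇒  17.3 − (11.2) − 1.3 = 5 log₁₀(d/10)
4.800 = 5 log₁₀(d/10)
log₁₀ d = (m − M − A)/5 + 1 = 1.9600
d = 10^1.9600 = 91.20 pc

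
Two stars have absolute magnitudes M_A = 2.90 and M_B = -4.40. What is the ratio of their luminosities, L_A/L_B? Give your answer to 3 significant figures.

L_A/L_B ≈ 1.20×10^-3

ΔM = M_A − M_B = 7.30
L_A/L_B = 10^(−0.4 ΔM) = 10^-2.920 = 1.202×10^-3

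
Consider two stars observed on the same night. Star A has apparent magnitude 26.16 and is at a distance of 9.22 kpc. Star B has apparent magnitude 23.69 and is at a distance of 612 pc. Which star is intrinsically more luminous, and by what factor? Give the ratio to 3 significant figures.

Star A is more luminous, by a factor of 23.3.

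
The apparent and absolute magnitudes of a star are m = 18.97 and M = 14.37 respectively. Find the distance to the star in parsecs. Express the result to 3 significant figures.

Distance modulus: m − M = 18.97 − (14.37) = 4.600
m − M = 5 log₁₀ d − 5
log₁₀ d = (m − M)/5 + 1 = 1.9200
d = 10^1.9200 = 83.18 pc

d ≈ 83.2 pc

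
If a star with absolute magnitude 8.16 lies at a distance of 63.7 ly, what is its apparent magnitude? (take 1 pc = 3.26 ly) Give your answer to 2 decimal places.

d = 63.7 ly / 3.26 = 19.54 pc
m = M + 5 log₁₀ d − 5 = 8.16 + 5·1.2909 − 5 = 9.615

m ≈ 9.61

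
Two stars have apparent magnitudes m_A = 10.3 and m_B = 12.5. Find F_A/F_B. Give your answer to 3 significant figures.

Magnitude difference = -2.2
Flux ratio = 10^(−0.4 Δm) = 10^(−0.4 × -2.2) = 10^0.880 = 7.586

F_A/F_B ≈ 7.59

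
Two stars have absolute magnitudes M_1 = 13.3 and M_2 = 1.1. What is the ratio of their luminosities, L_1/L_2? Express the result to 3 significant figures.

ΔM = M_1 − M_2 = 12.2
L_1/L_2 = 10^(−0.4 ΔM) = 10^-4.880 = 1.318×10^-5

L_1/L_2 ≈ 1.32×10^-5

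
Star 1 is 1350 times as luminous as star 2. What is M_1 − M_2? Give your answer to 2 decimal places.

M_1 − M_2 ≈ -7.83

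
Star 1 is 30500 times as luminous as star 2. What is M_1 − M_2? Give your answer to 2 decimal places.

M_1 − M_2 ≈ -11.21

Pogson: ΔM = −2.5 log₁₀(ratio) = −2.5 log₁₀(30500) = −2.5 × 4.4843 = -11.211
Star 1 is brighter, so it has the smaller magnitude: the difference is negative.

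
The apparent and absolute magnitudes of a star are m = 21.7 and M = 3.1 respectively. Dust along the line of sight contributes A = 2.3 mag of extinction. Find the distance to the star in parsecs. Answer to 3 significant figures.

m − M = 5 log₁₀(d/10 pc) + A  ⇒  21.7 − (3.1) − 2.3 = 5 log₁₀(d/10)
16.300 = 5 log₁₀(d/10)
log₁₀ d = (m − M − A)/5 + 1 = 4.2600
d = 10^4.2600 = 18200 pc

d ≈ 18200 pc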